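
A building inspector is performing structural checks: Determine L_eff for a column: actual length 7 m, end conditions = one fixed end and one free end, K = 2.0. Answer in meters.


L_eff = K * L
= 2.0 * 7
= 14.0 m

14.0 m


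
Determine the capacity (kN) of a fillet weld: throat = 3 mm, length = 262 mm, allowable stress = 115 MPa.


Strength = throat * length * allowable stress
= 3 * 262 * 115 N
= 90390 N
= 90.39 kN

90.39 kN


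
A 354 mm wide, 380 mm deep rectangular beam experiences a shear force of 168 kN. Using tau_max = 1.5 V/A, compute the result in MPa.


A = b * h = 354 * 380 = 134520 mm^2
V = 168 kN = 168000.0 N
tau_max = 1.5 * V / A = 1.5 * 168000.0 / 134520
= 1.8733 MPa

1.8733 MPa


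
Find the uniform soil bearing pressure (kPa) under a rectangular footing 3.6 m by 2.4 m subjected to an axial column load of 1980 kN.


A = 3.6 * 2.4 = 8.64 m^2
q = P / A = 1980 / 8.64
= 229.1667 kPa

229.1667 kPa


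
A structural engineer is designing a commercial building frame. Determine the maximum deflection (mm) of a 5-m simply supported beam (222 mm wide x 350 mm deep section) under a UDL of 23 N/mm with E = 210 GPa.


I = 222 * 350^3 / 12 = 793187500.0 mm^4
L = 5000.0 mm, w = 23 N/mm, E = 210000.0 MPa
delta = 5 * w * L^4 / (384 * E * I)
= 5 * 23 * 5000.0^4 / (384 * 210000.0 * 793187500.0)
= 1.1237 mm

1.1237 mm


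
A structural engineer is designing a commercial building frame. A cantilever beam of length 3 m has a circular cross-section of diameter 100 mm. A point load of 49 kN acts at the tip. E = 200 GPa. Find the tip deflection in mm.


I = pi * d^4 / 64 = pi * 100^4 / 64 = 4908738.52 mm^4
L = 3000.0 mm, P = 49000.0 N, E = 200000.0 MPa
delta = P * L^3 / (3 * E * I)
= 49000.0 * 3000.0^3 / (3 * 200000.0 * 4908738.52)
= 449.1989 mm

449.1989 mm


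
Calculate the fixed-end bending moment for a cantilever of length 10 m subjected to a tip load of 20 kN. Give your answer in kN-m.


For a cantilever with a point load at the free end:
M_max = P * L = 20 * 10 = 200 kN-m

200 kN-m


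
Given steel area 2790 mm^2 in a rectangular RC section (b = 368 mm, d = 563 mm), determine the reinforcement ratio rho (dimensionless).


rho = As / (b * d)
= 2790 / (368 * 563)
= 2790 / 207184
= 0.013466 (dimensionless)

0.013466 (dimensionless)


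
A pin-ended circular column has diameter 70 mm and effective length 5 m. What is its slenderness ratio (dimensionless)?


Radius of gyration r = d / 4 = 70 / 4 = 17.5 mm
L_eff = 5000.0 mm
Slenderness ratio = L / r = 5000.0 / 17.5 = 285.71 (dimensionless)

285.71 (dimensionless)


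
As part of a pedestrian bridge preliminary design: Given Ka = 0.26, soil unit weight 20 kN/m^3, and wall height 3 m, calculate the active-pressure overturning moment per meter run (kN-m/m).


Pa = 0.5 * Ka * gamma * H^2
= 0.5 * 0.26 * 20 * 3^2
= 23.4 kN/m
Arm = H / 3 = 3 / 3 = 1.0 m
Mo = Pa * arm = Pa * H / 3 = 23.4 * 3 / 3 = 23.4 kN-m/m

23.4 kN-m/m


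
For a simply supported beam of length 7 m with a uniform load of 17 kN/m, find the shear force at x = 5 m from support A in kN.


R_A = w * L / 2 = 17 * 7 / 2 = 59.5 kN
V(x) = R_A - w * x = 59.5 - 17 * 5
= -25.5 kN

-25.5 kN


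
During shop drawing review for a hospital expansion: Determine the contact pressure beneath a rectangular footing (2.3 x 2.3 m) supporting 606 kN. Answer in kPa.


A = 2.3 * 2.3 = 5.29 m^2
q = P / A = 606 / 5.29
= 114.5558 kPa

114.5558 kPa


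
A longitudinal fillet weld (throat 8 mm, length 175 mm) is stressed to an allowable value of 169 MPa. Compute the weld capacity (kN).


Strength = throat * length * allowable stress
= 8 * 175 * 169 N
= 236600 N
= 236.6 kN

236.6 kN


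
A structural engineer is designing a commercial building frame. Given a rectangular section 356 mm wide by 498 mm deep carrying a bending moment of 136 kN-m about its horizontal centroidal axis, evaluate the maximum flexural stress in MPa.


I = b * h^3 / 12 = 356 * 498^3 / 12 = 3664011096.0 mm^4
y = h / 2 = 498 / 2 = 249.0 mm
M = 136 kN-m = 136000000.0 N-mm
sigma = M * y / I = 136000000.0 * 249.0 / 3664011096.0
= 9.24 MPa

9.24 MPa


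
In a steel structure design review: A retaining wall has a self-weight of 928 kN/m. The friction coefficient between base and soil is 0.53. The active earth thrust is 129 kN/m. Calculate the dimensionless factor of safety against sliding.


Resisting force = mu * W = 0.53 * 928 = 491.84 kN/m
FOS = Resisting / Driving = 491.84 / 129
= 3.8127 (dimensionless)

3.8127 (dimensionless)


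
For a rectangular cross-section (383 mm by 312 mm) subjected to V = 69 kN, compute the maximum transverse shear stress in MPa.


A = b * h = 383 * 312 = 119496 mm^2
V = 69 kN = 69000.0 N
tau_max = 1.5 * V / A = 1.5 * 69000.0 / 119496
= 0.8661 MPa

0.8661 MPa


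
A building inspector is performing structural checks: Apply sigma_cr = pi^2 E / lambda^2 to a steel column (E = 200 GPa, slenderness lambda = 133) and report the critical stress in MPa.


sigma_cr = pi^2 * E / lambda^2
= 9.8696 * 200000.0 / 133^2
= 9.8696 * 200000.0 / 17689
= 111.5903 MPa

111.5903 MPa


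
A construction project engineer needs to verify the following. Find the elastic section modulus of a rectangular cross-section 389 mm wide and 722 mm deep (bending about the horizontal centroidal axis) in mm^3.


S = b * h^2 / 6
= 389 * 722^2 / 6
= 389 * 521284 / 6
= 33796579.33 mm^3

33796579.33 mm^3


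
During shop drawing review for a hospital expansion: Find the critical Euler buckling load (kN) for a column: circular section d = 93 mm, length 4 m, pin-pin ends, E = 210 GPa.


I = pi * d^4 / 64 = 3671991.72 mm^4
L = 4000.0 mm
P_cr = pi^2 * E * I / L^2
= 9.8696 * 210000.0 * 3671991.72 / 4000.0^2
= 475664.51 N = 475.6645 kN

475.6645 kN


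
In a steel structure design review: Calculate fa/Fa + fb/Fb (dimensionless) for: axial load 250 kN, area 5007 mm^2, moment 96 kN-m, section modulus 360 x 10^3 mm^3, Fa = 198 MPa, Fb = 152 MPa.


f_a = P / A = 250000.0 / 5007 = 49.9301 MPa
f_b = M / S = 96000000.0 / 360000.0 = 266.6667 MPa
Ratio = f_a / Fa + f_b / Fb
= 49.9301 / 198 + 266.6667 / 152
= 2.0066 (dimensionless)

2.0066 (dimensionless)


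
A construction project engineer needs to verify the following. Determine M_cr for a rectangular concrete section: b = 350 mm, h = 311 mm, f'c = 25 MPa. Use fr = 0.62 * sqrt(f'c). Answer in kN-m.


fr = 0.62 * sqrt(25) = 0.62 * 5.0 = 3.1 MPa
I = 350 * 311^3 / 12 = 877340070.83 mm^4
y_t = 155.5 mm
M_cr = fr * I / y_t = 3.1 * 877340070.83 / 155.5 N-mm
= 17.4904 kN-m

17.4904 kN-m


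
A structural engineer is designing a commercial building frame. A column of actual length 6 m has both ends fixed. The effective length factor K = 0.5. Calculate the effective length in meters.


L_eff = K * L
= 0.5 * 6
= 3.0 m

3.0 m


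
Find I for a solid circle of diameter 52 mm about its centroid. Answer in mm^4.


r = d / 2 = 52 / 2 = 26.0 mm
I = pi * r^4 / 4 = pi * 26.0^4 / 4
= 358908.11 mm^4

358908.11 mm^4


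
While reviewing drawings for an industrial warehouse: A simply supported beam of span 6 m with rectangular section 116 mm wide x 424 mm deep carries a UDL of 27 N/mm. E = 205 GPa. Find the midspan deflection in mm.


I = 116 * 424^3 / 12 = 736841898.67 mm^4
L = 6000.0 mm, w = 27 N/mm, E = 205000.0 MPa
delta = 5 * w * L^4 / (384 * E * I)
= 5 * 27 * 6000.0^4 / (384 * 205000.0 * 736841898.67)
= 3.0163 mm

3.0163 mm


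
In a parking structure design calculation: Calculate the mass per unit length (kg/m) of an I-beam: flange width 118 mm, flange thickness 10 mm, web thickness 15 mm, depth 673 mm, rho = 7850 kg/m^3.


A_flanges = 2 * 118 * 10 = 2360 mm^2
A_web = (673 - 2 * 10) * 15 = 9795 mm^2
A_total = 2360 + 9795 = 12155 mm^2 = 0.012155 m^2
Weight = rho * A = 7850 * 0.012155 = 95.4167 kg/m

95.4167 kg/m


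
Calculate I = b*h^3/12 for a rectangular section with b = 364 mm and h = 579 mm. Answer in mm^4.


I = b * h^3 / 12
= 364 * 579^3 / 12
= 364 * 194104539 / 12
= 5887837683.0 mm^4

5887837683.0 mm^4


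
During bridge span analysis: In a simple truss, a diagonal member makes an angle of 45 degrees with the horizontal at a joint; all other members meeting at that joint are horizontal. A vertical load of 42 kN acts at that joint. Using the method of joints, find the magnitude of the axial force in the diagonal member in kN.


At the joint, only the diagonal has a vertical component, so vertical equilibrium gives:
F * sin(45) = 42
F = 42 / sin(45)
= 42 / 0.707107
= 59.4 kN

59.4 kN


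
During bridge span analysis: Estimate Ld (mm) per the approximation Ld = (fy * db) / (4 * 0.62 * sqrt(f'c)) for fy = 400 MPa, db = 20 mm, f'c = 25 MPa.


Ld = (fy * db) / (4 * 0.62 * sqrt(f'c))
= (400 * 20) / (4 * 0.62 * sqrt(25))
= 8000 / 12.4
= 645.16 mm

645.16 mm


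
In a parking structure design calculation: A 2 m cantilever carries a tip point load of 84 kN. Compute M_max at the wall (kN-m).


For a cantilever with a point load at the free end:
M_max = P * L = 84 * 2 = 168 kN-m

168 kN-m


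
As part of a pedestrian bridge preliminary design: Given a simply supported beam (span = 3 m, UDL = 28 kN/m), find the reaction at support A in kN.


Total load = w * L = 28 * 3 = 84 kN
By symmetry, each reaction R = total / 2 = 84 / 2 = 42.0 kN

42.0 kN


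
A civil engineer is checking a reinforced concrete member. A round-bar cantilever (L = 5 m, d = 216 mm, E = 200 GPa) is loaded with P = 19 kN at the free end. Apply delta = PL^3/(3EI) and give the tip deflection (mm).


I = pi * d^4 / 64 = pi * 216^4 / 64 = 106852553.05 mm^4
L = 5000.0 mm, P = 19000.0 N, E = 200000.0 MPa
delta = P * L^3 / (3 * E * I)
= 19000.0 * 5000.0^3 / (3 * 200000.0 * 106852553.05)
= 37.0448 mm

37.0448 mm


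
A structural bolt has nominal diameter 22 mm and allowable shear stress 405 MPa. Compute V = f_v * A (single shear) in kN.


A = pi * d^2 / 4 = pi * 22^2 / 4 = 380.1327 mm^2
V = f_v * A / 1000 = 405 * 380.1327 / 1000
= 153.9537 kN

153.9537 kN


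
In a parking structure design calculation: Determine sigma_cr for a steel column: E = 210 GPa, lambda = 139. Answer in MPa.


sigma_cr = pi^2 * E / lambda^2
= 9.8696 * 210000.0 / 139^2
= 9.8696 * 210000.0 / 19321
= 107.2728 MPa

107.2728 MPa


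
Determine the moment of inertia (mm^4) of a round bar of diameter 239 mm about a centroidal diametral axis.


r = d / 2 = 239 / 2 = 119.5 mm
I = pi * r^4 / 4 = pi * 119.5^4 / 4
= 160162744.63 mm^4

160162744.63 mm^4


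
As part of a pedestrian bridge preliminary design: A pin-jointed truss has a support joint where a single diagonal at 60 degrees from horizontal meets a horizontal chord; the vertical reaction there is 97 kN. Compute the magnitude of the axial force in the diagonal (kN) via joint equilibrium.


At the joint, only the diagonal has a vertical component, so vertical equilibrium gives:
F * sin(60) = 97
F = 97 / sin(60)
= 97 / 0.866025
= 112.01 kN

112.01 kN


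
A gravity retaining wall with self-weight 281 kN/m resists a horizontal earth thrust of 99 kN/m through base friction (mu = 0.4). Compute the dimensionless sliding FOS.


Resisting force = mu * W = 0.4 * 281 = 112.4 kN/m
FOS = Resisting / Driving = 112.4 / 99
= 1.1354 (dimensionless)

1.1354 (dimensionless)


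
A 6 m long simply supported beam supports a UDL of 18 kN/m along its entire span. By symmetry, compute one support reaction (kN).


Total load = w * L = 18 * 6 = 108 kN
By symmetry, each reaction R = total / 2 = 108 / 2 = 54.0 kN

54.0 kN


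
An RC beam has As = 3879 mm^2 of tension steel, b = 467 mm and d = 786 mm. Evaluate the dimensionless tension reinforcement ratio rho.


rho = As / (b * d)
= 3879 / (467 * 786)
= 3879 / 367062
= 0.010568 (dimensionless)

0.010568 (dimensionless)


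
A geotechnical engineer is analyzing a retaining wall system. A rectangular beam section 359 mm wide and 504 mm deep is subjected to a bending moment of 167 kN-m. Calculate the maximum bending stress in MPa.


I = b * h^3 / 12 = 359 * 504^3 / 12 = 3830053248.0 mm^4
y = h / 2 = 504 / 2 = 252.0 mm
M = 167 kN-m = 167000000.0 N-mm
sigma = M * y / I = 167000000.0 * 252.0 / 3830053248.0
= 10.99 MPa

10.99 MPa


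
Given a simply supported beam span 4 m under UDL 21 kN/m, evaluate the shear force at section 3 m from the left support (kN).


R_A = w * L / 2 = 21 * 4 / 2 = 42.0 kN
V(x) = R_A - w * x = 42.0 - 21 * 3
= -21.0 kN

-21.0 kN


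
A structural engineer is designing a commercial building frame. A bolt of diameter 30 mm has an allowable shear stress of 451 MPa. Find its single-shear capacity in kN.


A = pi * d^2 / 4 = pi * 30^2 / 4 = 706.8583 mm^2
V = f_v * A / 1000 = 451 * 706.8583 / 1000
= 318.7931 kN

318.7931 kN


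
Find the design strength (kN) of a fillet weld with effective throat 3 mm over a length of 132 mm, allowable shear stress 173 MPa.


Strength = throat * length * allowable stress
= 3 * 132 * 173 N
= 68508 N
= 68.51 kN

68.51 kN


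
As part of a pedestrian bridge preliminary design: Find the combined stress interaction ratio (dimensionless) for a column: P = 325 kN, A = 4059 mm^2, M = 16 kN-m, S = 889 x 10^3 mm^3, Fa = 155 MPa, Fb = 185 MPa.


f_a = P / A = 325000.0 / 4059 = 80.069 MPa
f_b = M / S = 16000000.0 / 889000.0 = 17.9978 MPa
Ratio = f_a / Fa + f_b / Fb
= 80.069 / 155 + 17.9978 / 185
= 0.6139 (dimensionless)

0.6139 (dimensionless)


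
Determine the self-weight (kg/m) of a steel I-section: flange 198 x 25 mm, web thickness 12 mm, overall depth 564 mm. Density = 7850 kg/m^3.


A_flanges = 2 * 198 * 25 = 9900 mm^2
A_web = (564 - 2 * 25) * 12 = 6168 mm^2
A_total = 9900 + 6168 = 16068 mm^2 = 0.016068 m^2
Weight = rho * A = 7850 * 0.016068 = 126.1338 kg/m

126.1338 kg/m


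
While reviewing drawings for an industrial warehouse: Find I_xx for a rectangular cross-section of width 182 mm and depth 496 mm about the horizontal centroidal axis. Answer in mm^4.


I = b * h^3 / 12
= 182 * 496^3 / 12
= 182 * 122023936 / 12
= 1850696362.67 mm^4

1850696362.67 mm^4


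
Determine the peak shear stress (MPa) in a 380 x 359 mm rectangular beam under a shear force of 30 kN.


A = b * h = 380 * 359 = 136420 mm^2
V = 30 kN = 30000.0 N
tau_max = 1.5 * V / A = 1.5 * 30000.0 / 136420
= 0.3299 MPa

0.3299 MPa


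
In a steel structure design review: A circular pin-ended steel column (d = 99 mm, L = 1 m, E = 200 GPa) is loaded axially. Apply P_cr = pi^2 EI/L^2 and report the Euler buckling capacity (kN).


I = pi * d^4 / 64 = 4715314.64 mm^4
L = 1000.0 mm
P_cr = pi^2 * E * I / L^2
= 9.8696 * 200000.0 * 4715314.64 / 1000.0^2
= 9307658.02 N = 9307.658 kN

9307.658 kN


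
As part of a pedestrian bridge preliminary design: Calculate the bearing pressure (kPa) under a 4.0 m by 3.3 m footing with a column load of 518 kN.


A = 4.0 * 3.3 = 13.2 m^2
q = P / A = 518 / 13.2
= 39.2424 kPa

39.2424 kPa


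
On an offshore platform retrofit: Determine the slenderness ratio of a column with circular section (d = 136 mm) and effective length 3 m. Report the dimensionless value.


Radius of gyration r = d / 4 = 136 / 4 = 34.0 mm
L_eff = 3000.0 mm
Slenderness ratio = L / r = 3000.0 / 34.0 = 88.24 (dimensionless)

88.24 (dimensionless)


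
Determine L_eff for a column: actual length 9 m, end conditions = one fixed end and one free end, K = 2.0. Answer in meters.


L_eff = K * L
= 2.0 * 9
= 18.0 m

18.0 m


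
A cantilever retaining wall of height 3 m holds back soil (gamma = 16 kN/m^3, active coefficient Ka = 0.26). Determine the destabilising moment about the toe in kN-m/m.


Pa = 0.5 * Ka * gamma * H^2
= 0.5 * 0.26 * 16 * 3^2
= 18.72 kN/m
Arm = H / 3 = 3 / 3 = 1.0 m
Mo = Pa * arm = Pa * H / 3 = 18.72 * 3 / 3 = 18.72 kN-m/m

18.72 kN-m/m


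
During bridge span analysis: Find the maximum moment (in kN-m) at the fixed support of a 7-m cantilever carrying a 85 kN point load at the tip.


For a cantilever with a point load at the free end:
M_max = P * L = 85 * 7 = 595 kN-m

595 kN-m


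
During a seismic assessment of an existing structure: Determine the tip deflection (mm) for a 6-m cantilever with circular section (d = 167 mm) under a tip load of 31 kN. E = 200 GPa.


I = pi * d^4 / 64 = pi * 167^4 / 64 = 38179987.63 mm^4
L = 6000.0 mm, P = 31000.0 N, E = 200000.0 MPa
delta = P * L^3 / (3 * E * I)
= 31000.0 * 6000.0^3 / (3 * 200000.0 * 38179987.63)
= 292.2997 mm

292.2997 mm


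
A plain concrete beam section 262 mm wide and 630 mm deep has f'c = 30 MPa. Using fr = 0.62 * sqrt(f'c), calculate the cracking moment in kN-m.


fr = 0.62 * sqrt(30) = 0.62 * 5.4772 = 3.3959 MPa
I = 262 * 630^3 / 12 = 5459359500.0 mm^4
y_t = 315.0 mm
M_cr = fr * I / y_t = 3.3959 * 5459359500.0 / 315.0 N-mm
= 58.855 kN-m

58.855 kN-m


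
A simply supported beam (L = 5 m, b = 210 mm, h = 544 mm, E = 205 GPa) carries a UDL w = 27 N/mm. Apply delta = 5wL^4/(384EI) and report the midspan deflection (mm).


I = 210 * 544^3 / 12 = 2817310720.0 mm^4
L = 5000.0 mm, w = 27 N/mm, E = 205000.0 MPa
delta = 5 * w * L^4 / (384 * E * I)
= 5 * 27 * 5000.0^4 / (384 * 205000.0 * 2817310720.0)
= 0.3804 mm

0.3804 mm


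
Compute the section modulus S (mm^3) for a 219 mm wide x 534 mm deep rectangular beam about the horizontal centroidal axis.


S = b * h^2 / 6
= 219 * 534^2 / 6
= 219 * 285156 / 6
= 10408194.0 mm^3

10408194.0 mm^3


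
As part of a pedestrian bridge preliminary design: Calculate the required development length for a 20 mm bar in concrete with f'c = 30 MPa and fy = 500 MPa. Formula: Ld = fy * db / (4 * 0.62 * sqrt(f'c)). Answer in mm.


Ld = (fy * db) / (4 * 0.62 * sqrt(f'c))
= (500 * 20) / (4 * 0.62 * sqrt(30))
= 10000 / 13.5835
= 736.19 mm

736.19 mm


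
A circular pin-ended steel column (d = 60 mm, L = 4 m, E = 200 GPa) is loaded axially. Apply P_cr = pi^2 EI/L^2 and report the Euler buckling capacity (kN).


I = pi * d^4 / 64 = 636172.51 mm^4
L = 4000.0 mm
P_cr = pi^2 * E * I / L^2
= 9.8696 * 200000.0 * 636172.51 / 4000.0^2
= 78484.64 N = 78.4846 kN

78.4846 kN


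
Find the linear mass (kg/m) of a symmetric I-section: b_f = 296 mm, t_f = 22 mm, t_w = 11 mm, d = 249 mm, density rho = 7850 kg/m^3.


A_flanges = 2 * 296 * 22 = 13024 mm^2
A_web = (249 - 2 * 22) * 11 = 2255 mm^2
A_total = 13024 + 2255 = 15279 mm^2 = 0.015279 m^2
Weight = rho * A = 7850 * 0.015279 = 119.9402 kg/m

119.9402 kg/m


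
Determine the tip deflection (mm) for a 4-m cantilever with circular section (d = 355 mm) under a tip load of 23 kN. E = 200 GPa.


I = pi * d^4 / 64 = pi * 355^4 / 64 = 779620608.84 mm^4
L = 4000.0 mm, P = 23000.0 N, E = 200000.0 MPa
delta = P * L^3 / (3 * E * I)
= 23000.0 * 4000.0^3 / (3 * 200000.0 * 779620608.84)
= 3.1468 mm

3.1468 mm


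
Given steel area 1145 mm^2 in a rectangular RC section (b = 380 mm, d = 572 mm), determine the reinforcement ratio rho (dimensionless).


rho = As / (b * d)
= 1145 / (380 * 572)
= 1145 / 217360
= 0.005268 (dimensionless)

0.005268 (dimensionless)


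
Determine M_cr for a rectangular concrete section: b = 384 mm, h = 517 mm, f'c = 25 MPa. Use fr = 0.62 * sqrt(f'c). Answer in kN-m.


fr = 0.62 * sqrt(25) = 0.62 * 5.0 = 3.1 MPa
I = 384 * 517^3 / 12 = 4422029216.0 mm^4
y_t = 258.5 mm
M_cr = fr * I / y_t = 3.1 * 4422029216.0 / 258.5 N-mm
= 53.0301 kN-m

53.0301 kN-m


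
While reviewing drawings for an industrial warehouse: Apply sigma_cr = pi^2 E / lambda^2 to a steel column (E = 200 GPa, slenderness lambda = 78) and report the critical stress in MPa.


sigma_cr = pi^2 * E / lambda^2
= 9.8696 * 200000.0 / 78^2
= 9.8696 * 200000.0 / 6084
= 324.4446 MPa

324.4446 MPa


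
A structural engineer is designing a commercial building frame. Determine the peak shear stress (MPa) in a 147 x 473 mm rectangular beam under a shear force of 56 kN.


A = b * h = 147 * 473 = 69531 mm^2
V = 56 kN = 56000.0 N
tau_max = 1.5 * V / A = 1.5 * 56000.0 / 69531
= 1.2081 MPa

1.2081 MPa


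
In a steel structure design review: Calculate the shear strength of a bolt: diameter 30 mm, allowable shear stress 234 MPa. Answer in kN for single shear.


A = pi * d^2 / 4 = pi * 30^2 / 4 = 706.8583 mm^2
V = f_v * A / 1000 = 234 * 706.8583 / 1000
= 165.4049 kN

165.4049 kN


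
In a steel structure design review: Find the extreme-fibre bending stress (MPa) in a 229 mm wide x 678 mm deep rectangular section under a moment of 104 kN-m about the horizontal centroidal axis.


I = b * h^3 / 12 = 229 * 678^3 / 12 = 5947621434.0 mm^4
y = h / 2 = 678 / 2 = 339.0 mm
M = 104 kN-m = 104000000.0 N-mm
sigma = M * y / I = 104000000.0 * 339.0 / 5947621434.0
= 5.93 MPa

5.93 MPa


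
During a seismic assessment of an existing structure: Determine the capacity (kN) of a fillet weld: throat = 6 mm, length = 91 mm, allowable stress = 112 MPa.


Strength = throat * length * allowable stress
= 6 * 91 * 112 N
= 61152 N
= 61.15 kN

61.15 kN


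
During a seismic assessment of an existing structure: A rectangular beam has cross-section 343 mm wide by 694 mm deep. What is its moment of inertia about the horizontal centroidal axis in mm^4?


I = b * h^3 / 12
= 343 * 694^3 / 12
= 343 * 334255384 / 12
= 9554133059.33 mm^4

9554133059.33 mm^4


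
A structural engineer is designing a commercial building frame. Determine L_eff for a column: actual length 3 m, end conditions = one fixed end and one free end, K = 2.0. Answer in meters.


L_eff = K * L
= 2.0 * 3
= 6.0 m

6.0 m


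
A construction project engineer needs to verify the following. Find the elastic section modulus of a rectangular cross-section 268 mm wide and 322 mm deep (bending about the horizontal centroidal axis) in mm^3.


S = b * h^2 / 6
= 268 * 322^2 / 6
= 268 * 103684 / 6
= 4631218.67 mm^3

4631218.67 mm^3


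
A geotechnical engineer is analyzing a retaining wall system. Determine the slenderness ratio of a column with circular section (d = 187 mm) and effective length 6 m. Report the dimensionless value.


Radius of gyration r = d / 4 = 187 / 4 = 46.75 mm
L_eff = 6000.0 mm
Slenderness ratio = L / r = 6000.0 / 46.75 = 128.34 (dimensionless)

128.34 (dimensionless)


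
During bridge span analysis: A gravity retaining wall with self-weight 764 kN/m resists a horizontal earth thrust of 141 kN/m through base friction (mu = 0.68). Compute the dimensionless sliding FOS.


Resisting force = mu * W = 0.68 * 764 = 519.52 kN/m
FOS = Resisting / Driving = 519.52 / 141
= 3.6845 (dimensionless)

3.6845 (dimensionless)


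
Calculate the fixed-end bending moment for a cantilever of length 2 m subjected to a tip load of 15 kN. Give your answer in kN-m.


For a cantilever with a point load at the free end:
M_max = P * L = 15 * 2 = 30 kN-m

30 kN-m


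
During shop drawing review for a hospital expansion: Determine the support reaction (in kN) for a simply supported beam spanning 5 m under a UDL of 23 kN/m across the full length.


Total load = w * L = 23 * 5 = 115 kN
By symmetry, each reaction R = total / 2 = 115 / 2 = 57.5 kN

57.5 kN


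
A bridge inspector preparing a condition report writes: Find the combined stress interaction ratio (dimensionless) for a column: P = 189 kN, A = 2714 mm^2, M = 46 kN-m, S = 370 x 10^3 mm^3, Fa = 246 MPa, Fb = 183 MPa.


f_a = P / A = 189000.0 / 2714 = 69.6389 MPa
f_b = M / S = 46000000.0 / 370000.0 = 124.3243 MPa
Ratio = f_a / Fa + f_b / Fb
= 69.6389 / 246 + 124.3243 / 183
= 0.9625 (dimensionless)

0.9625 (dimensionless)


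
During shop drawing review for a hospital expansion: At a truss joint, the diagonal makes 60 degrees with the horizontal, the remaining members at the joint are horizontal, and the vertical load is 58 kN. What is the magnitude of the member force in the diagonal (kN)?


At the joint, only the diagonal has a vertical component, so vertical equilibrium gives:
F * sin(60) = 58
F = 58 / sin(60)
= 58 / 0.866025
= 66.97 kN

66.97 kN


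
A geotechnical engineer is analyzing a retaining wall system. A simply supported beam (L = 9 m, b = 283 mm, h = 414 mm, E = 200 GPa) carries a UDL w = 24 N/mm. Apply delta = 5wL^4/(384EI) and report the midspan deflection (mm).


I = 283 * 414^3 / 12 = 1673424846.0 mm^4
L = 9000.0 mm, w = 24 N/mm, E = 200000.0 MPa
delta = 5 * w * L^4 / (384 * E * I)
= 5 * 24 * 9000.0^4 / (384 * 200000.0 * 1673424846.0)
= 6.1261 mm

6.1261 mm


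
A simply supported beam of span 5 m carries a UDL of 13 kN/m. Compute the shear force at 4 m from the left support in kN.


R_A = w * L / 2 = 13 * 5 / 2 = 32.5 kN
V(x) = R_A - w * x = 32.5 - 13 * 4
= -19.5 kN

-19.5 kN


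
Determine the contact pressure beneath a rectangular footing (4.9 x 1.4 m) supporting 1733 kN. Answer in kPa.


A = 4.9 * 1.4 = 6.86 m^2
q = P / A = 1733 / 6.86
= 252.6239 kPa

252.6239 kPa


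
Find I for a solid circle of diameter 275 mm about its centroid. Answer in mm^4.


r = d / 2 = 275 / 2 = 137.5 mm
I = pi * r^4 / 4 = pi * 137.5^4 / 4
= 280737658.94 mm^4

280737658.94 mm^4


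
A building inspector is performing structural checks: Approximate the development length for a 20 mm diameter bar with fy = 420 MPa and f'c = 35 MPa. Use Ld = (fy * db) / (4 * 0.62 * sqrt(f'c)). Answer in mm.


Ld = (fy * db) / (4 * 0.62 * sqrt(f'c))
= (420 * 20) / (4 * 0.62 * sqrt(35))
= 8400 / 14.6719
= 572.52 mm

572.52 mm


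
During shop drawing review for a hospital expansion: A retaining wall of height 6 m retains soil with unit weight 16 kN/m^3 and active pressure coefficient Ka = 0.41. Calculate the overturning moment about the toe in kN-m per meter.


Pa = 0.5 * Ka * gamma * H^2
= 0.5 * 0.41 * 16 * 6^2
= 118.08 kN/m
Arm = H / 3 = 6 / 3 = 2.0 m
Mo = Pa * arm = Pa * H / 3 = 118.08 * 6 / 3 = 236.16 kN-m/m

236.16 kN-m/m


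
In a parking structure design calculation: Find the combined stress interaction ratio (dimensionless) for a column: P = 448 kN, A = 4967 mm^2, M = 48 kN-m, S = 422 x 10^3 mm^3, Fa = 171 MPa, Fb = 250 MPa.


f_a = P / A = 448000.0 / 4967 = 90.1953 MPa
f_b = M / S = 48000000.0 / 422000.0 = 113.7441 MPa
Ratio = f_a / Fa + f_b / Fb
= 90.1953 / 171 + 113.7441 / 250
= 0.9824 (dimensionless)

0.9824 (dimensionless)


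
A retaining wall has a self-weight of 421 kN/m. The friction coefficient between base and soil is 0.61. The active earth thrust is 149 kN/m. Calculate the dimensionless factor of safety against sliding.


Resisting force = mu * W = 0.61 * 421 = 256.81 kN/m
FOS = Resisting / Driving = 256.81 / 149
= 1.7236 (dimensionless)

1.7236 (dimensionless)


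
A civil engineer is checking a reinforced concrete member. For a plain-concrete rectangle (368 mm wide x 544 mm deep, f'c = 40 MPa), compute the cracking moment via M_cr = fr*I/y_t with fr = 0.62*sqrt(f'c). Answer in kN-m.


fr = 0.62 * sqrt(40) = 0.62 * 6.3246 = 3.9212 MPa
I = 368 * 544^3 / 12 = 4937001642.67 mm^4
y_t = 272.0 mm
M_cr = fr * I / y_t = 3.9212 * 4937001642.67 / 272.0 N-mm
= 71.1731 kN-m

71.1731 kN-m


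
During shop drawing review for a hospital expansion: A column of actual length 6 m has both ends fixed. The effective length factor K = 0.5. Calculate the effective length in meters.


L_eff = K * L
= 0.5 * 6
= 3.0 m

3.0 m


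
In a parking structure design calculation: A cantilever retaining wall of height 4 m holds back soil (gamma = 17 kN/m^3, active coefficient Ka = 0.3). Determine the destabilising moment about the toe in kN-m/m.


Pa = 0.5 * Ka * gamma * H^2
= 0.5 * 0.3 * 17 * 4^2
= 40.8 kN/m
Arm = H / 3 = 4 / 3 = 1.3333 m
Mo = Pa * arm = Pa * H / 3 = 40.8 * 4 / 3 = 54.4 kN-m/m

54.4 kN-m/m


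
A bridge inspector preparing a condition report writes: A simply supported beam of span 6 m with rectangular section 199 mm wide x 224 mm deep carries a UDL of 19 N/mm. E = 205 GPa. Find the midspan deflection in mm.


I = 199 * 224^3 / 12 = 186387114.67 mm^4
L = 6000.0 mm, w = 19 N/mm, E = 205000.0 MPa
delta = 5 * w * L^4 / (384 * E * I)
= 5 * 19 * 6000.0^4 / (384 * 205000.0 * 186387114.67)
= 8.3913 mm

8.3913 mm


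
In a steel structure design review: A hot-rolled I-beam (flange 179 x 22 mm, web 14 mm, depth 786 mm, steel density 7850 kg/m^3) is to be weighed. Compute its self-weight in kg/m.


A_flanges = 2 * 179 * 22 = 7876 mm^2
A_web = (786 - 2 * 22) * 14 = 10388 mm^2
A_total = 7876 + 10388 = 18264 mm^2 = 0.018264 m^2
Weight = rho * A = 7850 * 0.018264 = 143.3724 kg/m

143.3724 kg/m


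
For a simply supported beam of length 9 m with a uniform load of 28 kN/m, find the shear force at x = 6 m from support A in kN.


R_A = w * L / 2 = 28 * 9 / 2 = 126.0 kN
V(x) = R_A - w * x = 126.0 - 28 * 6
= -42.0 kN

-42.0 kN


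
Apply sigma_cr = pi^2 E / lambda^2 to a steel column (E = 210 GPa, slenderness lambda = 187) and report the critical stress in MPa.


sigma_cr = pi^2 * E / lambda^2
= 9.8696 * 210000.0 / 187^2
= 9.8696 * 210000.0 / 34969
= 59.2701 MPa

59.2701 MPa


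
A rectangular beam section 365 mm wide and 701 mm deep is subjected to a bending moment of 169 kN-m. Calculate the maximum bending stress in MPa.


I = b * h^3 / 12 = 365 * 701^3 / 12 = 10477693072.08 mm^4
y = h / 2 = 701 / 2 = 350.5 mm
M = 169 kN-m = 169000000.0 N-mm
sigma = M * y / I = 169000000.0 * 350.5 / 10477693072.08
= 5.65 MPa

5.65 MPa


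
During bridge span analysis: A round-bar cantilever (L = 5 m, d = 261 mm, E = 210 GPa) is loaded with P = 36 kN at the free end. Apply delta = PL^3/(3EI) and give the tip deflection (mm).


I = pi * d^4 / 64 = pi * 261^4 / 64 = 227788569.92 mm^4
L = 5000.0 mm, P = 36000.0 N, E = 210000.0 MPa
delta = P * L^3 / (3 * E * I)
= 36000.0 * 5000.0^3 / (3 * 210000.0 * 227788569.92)
= 31.3574 mm

31.3574 mm


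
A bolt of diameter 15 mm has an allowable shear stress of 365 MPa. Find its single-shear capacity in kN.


A = pi * d^2 / 4 = pi * 15^2 / 4 = 176.7146 mm^2
V = f_v * A / 1000 = 365 * 176.7146 / 1000
= 64.5008 kN

64.5008 kN


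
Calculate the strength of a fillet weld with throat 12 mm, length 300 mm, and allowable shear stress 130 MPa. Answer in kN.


Strength = throat * length * allowable stress
= 12 * 300 * 130 N
= 468000 N
= 468.0 kN

468.0 kN


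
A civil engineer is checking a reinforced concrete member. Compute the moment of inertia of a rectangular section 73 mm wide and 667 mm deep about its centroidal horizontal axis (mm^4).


I = b * h^3 / 12
= 73 * 667^3 / 12
= 73 * 296740963 / 12
= 1805174191.58 mm^4

1805174191.58 mm^4


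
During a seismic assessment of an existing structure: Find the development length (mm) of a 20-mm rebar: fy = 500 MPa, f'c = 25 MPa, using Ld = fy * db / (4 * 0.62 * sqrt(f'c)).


Ld = (fy * db) / (4 * 0.62 * sqrt(f'c))
= (500 * 20) / (4 * 0.62 * sqrt(25))
= 10000 / 12.4
= 806.45 mm

806.45 mm


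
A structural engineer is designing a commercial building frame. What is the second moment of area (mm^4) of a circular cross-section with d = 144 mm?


r = d / 2 = 144 / 2 = 72.0 mm
I = pi * r^4 / 4 = pi * 72.0^4 / 4
= 21106677.15 mm^4

21106677.15 mm^4


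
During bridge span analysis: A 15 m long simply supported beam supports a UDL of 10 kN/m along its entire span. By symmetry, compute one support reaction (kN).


Total load = w * L = 10 * 15 = 150 kN
By symmetry, each reaction R = total / 2 = 150 / 2 = 75.0 kN

75.0 kN


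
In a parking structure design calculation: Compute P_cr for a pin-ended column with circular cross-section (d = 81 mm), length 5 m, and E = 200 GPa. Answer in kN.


I = pi * d^4 / 64 = 2113050.98 mm^4
L = 5000.0 mm
P_cr = pi^2 * E * I / L^2
= 9.8696 * 200000.0 * 2113050.98 / 5000.0^2
= 166839.82 N = 166.8398 kN

166.8398 kN


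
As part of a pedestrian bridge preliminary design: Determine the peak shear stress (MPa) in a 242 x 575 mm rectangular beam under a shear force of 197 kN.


A = b * h = 242 * 575 = 139150 mm^2
V = 197 kN = 197000.0 N
tau_max = 1.5 * V / A = 1.5 * 197000.0 / 139150
= 2.1236 MPa

2.1236 MPa


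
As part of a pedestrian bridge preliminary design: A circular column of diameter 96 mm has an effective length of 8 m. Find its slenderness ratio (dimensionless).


Radius of gyration r = d / 4 = 96 / 4 = 24.0 mm
L_eff = 8000.0 mm
Slenderness ratio = L / r = 8000.0 / 24.0 = 333.33 (dimensionless)

333.33 (dimensionless)


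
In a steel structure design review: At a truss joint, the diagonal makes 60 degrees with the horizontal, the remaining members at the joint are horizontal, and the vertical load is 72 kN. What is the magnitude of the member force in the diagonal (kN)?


At the joint, only the diagonal has a vertical component, so vertical equilibrium gives:
F * sin(60) = 72
F = 72 / sin(60)
= 72 / 0.866025
= 83.14 kN

83.14 kN


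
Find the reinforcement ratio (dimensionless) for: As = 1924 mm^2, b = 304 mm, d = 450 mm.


rho = As / (b * d)
= 1924 / (304 * 450)
= 1924 / 136800
= 0.014064 (dimensionless)

0.014064 (dimensionless)


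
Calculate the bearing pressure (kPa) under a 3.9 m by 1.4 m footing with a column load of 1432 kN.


A = 3.9 * 1.4 = 5.46 m^2
q = P / A = 1432 / 5.46
= 262.2711 kPa

262.2711 kPa


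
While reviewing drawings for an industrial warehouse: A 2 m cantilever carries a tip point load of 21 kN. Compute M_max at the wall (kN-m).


For a cantilever with a point load at the free end:
M_max = P * L = 21 * 2 = 42 kN-m

42 kN-m


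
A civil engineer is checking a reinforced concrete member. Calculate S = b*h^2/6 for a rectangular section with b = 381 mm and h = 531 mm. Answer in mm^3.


S = b * h^2 / 6
= 381 * 531^2 / 6
= 381 * 281961 / 6
= 17904523.5 mm^3

17904523.5 mm^3


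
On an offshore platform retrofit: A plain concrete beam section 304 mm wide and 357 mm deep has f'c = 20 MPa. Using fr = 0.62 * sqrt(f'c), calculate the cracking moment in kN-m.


fr = 0.62 * sqrt(20) = 0.62 * 4.4721 = 2.7727 MPa
I = 304 * 357^3 / 12 = 1152648756.0 mm^4
y_t = 178.5 mm
M_cr = fr * I / y_t = 2.7727 * 1152648756.0 / 178.5 N-mm
= 17.9046 kN-m

17.9046 kN-m


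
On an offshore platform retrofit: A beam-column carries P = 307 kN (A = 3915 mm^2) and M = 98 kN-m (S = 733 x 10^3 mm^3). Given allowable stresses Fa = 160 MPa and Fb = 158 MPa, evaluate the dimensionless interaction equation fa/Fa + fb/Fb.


f_a = P / A = 307000.0 / 3915 = 78.4163 MPa
f_b = M / S = 98000000.0 / 733000.0 = 133.6971 MPa
Ratio = f_a / Fa + f_b / Fb
= 78.4163 / 160 + 133.6971 / 158
= 1.3363 (dimensionless)

1.3363 (dimensionless)


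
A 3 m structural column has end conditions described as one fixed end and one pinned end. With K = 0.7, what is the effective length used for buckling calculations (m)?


L_eff = K * L
= 0.7 * 3
= 2.1 m

2.1 m


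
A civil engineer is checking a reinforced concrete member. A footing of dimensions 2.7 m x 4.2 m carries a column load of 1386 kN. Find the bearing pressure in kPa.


A = 2.7 * 4.2 = 11.34 m^2
q = P / A = 1386 / 11.34
= 122.2222 kPa

122.2222 kPa


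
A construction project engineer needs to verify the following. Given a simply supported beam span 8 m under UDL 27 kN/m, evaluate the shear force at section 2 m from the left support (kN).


R_A = w * L / 2 = 27 * 8 / 2 = 108.0 kN
V(x) = R_A - w * x = 108.0 - 27 * 2
= 54.0 kN

54.0 kN


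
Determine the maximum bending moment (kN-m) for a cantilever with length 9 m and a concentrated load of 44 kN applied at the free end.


For a cantilever with a point load at the free end:
M_max = P * L = 44 * 9 = 396 kN-m

396 kN-m


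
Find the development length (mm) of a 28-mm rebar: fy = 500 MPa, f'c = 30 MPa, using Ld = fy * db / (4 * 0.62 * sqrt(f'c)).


Ld = (fy * db) / (4 * 0.62 * sqrt(f'c))
= (500 * 28) / (4 * 0.62 * sqrt(30))
= 14000 / 13.5835
= 1030.66 mm

1030.66 mm


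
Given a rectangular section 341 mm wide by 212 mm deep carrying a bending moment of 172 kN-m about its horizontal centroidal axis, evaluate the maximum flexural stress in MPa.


I = b * h^3 / 12 = 341 * 212^3 / 12 = 270757637.33 mm^4
y = h / 2 = 212 / 2 = 106.0 mm
M = 172 kN-m = 172000000.0 N-mm
sigma = M * y / I = 172000000.0 * 106.0 / 270757637.33
= 67.34 MPa

67.34 MPa


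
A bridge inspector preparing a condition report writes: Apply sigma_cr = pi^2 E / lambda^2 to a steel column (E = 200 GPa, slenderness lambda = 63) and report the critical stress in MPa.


sigma_cr = pi^2 * E / lambda^2
= 9.8696 * 200000.0 / 63^2
= 9.8696 * 200000.0 / 3969
= 497.3346 MPa

497.3346 MPa


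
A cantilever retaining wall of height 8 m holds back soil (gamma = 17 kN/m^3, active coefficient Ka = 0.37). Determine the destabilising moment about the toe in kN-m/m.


Pa = 0.5 * Ka * gamma * H^2
= 0.5 * 0.37 * 17 * 8^2
= 201.28 kN/m
Arm = H / 3 = 8 / 3 = 2.6667 m
Mo = Pa * arm = Pa * H / 3 = 201.28 * 8 / 3 = 536.7467 kN-m/m

536.7467 kN-m/m


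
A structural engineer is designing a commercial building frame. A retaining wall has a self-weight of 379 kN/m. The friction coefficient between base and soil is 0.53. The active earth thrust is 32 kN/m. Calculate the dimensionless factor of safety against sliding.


Resisting force = mu * W = 0.53 * 379 = 200.87 kN/m
FOS = Resisting / Driving = 200.87 / 32
= 6.2772 (dimensionless)

6.2772 (dimensionless)


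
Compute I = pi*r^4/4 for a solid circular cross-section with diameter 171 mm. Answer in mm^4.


r = d / 2 = 171 / 2 = 85.5 mm
I = pi * r^4 / 4 = pi * 85.5^4 / 4
= 41971485.48 mm^4

41971485.48 mm^4


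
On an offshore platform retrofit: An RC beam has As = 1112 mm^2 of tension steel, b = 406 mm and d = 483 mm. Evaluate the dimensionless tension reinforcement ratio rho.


rho = As / (b * d)
= 1112 / (406 * 483)
= 1112 / 196098
= 0.005671 (dimensionless)

0.005671 (dimensionless)


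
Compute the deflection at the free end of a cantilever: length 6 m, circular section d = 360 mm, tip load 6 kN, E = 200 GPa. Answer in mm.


I = pi * d^4 / 64 = pi * 360^4 / 64 = 824479576.01 mm^4
L = 6000.0 mm, P = 6000.0 N, E = 200000.0 MPa
delta = P * L^3 / (3 * E * I)
= 6000.0 * 6000.0^3 / (3 * 200000.0 * 824479576.01)
= 2.6198 mm

2.6198 mm


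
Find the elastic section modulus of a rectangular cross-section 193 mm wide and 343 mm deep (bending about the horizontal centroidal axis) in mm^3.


S = b * h^2 / 6
= 193 * 343^2 / 6
= 193 * 117649 / 6
= 3784376.17 mm^3

3784376.17 mm^3


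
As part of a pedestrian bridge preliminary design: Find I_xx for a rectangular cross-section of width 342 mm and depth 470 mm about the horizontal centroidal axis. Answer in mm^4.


I = b * h^3 / 12
= 342 * 470^3 / 12
= 342 * 103823000 / 12
= 2958955500.0 mm^4

2958955500.0 mm^4


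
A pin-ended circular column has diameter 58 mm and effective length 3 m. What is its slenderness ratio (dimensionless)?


Radius of gyration r = d / 4 = 58 / 4 = 14.5 mm
L_eff = 3000.0 mm
Slenderness ratio = L / r = 3000.0 / 14.5 = 206.9 (dimensionless)

206.9 (dimensionless)


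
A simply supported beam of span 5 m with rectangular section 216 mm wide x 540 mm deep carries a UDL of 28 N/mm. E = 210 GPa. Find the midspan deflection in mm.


I = 216 * 540^3 / 12 = 2834352000.0 mm^4
L = 5000.0 mm, w = 28 N/mm, E = 210000.0 MPa
delta = 5 * w * L^4 / (384 * E * I)
= 5 * 28 * 5000.0^4 / (384 * 210000.0 * 2834352000.0)
= 0.3828 mm

0.3828 mm


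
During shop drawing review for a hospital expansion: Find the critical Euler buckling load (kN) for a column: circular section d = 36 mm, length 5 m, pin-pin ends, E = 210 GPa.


I = pi * d^4 / 64 = 82447.96 mm^4
L = 5000.0 mm
P_cr = pi^2 * E * I / L^2
= 9.8696 * 210000.0 * 82447.96 / 5000.0^2
= 6835.32 N = 6.8353 kN

6.8353 kN


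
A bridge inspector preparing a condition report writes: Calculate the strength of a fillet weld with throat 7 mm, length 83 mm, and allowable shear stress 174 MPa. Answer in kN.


Strength = throat * length * allowable stress
= 7 * 83 * 174 N
= 101094 N
= 101.09 kN

101.09 kN


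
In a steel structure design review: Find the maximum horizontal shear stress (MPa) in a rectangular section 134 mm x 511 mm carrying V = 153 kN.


A = b * h = 134 * 511 = 68474 mm^2
V = 153 kN = 153000.0 N
tau_max = 1.5 * V / A = 1.5 * 153000.0 / 68474
= 3.3516 MPa

3.3516 MPa
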